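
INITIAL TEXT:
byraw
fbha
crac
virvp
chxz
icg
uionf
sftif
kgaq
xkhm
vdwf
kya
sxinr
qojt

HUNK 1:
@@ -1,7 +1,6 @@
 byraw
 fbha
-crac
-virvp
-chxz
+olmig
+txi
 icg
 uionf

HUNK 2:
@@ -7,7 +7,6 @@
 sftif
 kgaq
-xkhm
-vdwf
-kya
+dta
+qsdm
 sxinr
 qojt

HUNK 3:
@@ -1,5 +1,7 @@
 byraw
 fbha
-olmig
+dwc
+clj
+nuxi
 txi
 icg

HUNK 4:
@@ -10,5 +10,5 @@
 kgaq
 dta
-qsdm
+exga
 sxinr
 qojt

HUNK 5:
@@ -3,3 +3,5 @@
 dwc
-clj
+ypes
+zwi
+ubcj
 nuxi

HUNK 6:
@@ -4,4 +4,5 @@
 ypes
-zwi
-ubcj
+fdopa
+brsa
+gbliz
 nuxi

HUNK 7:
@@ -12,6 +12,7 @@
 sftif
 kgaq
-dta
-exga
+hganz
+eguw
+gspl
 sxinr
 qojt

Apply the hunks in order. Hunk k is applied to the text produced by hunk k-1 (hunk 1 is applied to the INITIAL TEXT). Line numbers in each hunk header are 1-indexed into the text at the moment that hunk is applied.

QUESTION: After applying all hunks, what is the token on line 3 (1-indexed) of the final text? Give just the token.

Hunk 1: at line 1 remove [crac,virvp,chxz] add [olmig,txi] -> 13 lines: byraw fbha olmig txi icg uionf sftif kgaq xkhm vdwf kya sxinr qojt
Hunk 2: at line 7 remove [xkhm,vdwf,kya] add [dta,qsdm] -> 12 lines: byraw fbha olmig txi icg uionf sftif kgaq dta qsdm sxinr qojt
Hunk 3: at line 1 remove [olmig] add [dwc,clj,nuxi] -> 14 lines: byraw fbha dwc clj nuxi txi icg uionf sftif kgaq dta qsdm sxinr qojt
Hunk 4: at line 10 remove [qsdm] add [exga] -> 14 lines: byraw fbha dwc clj nuxi txi icg uionf sftif kgaq dta exga sxinr qojt
Hunk 5: at line 3 remove [clj] add [ypes,zwi,ubcj] -> 16 lines: byraw fbha dwc ypes zwi ubcj nuxi txi icg uionf sftif kgaq dta exga sxinr qojt
Hunk 6: at line 4 remove [zwi,ubcj] add [fdopa,brsa,gbliz] -> 17 lines: byraw fbha dwc ypes fdopa brsa gbliz nuxi txi icg uionf sftif kgaq dta exga sxinr qojt
Hunk 7: at line 12 remove [dta,exga] add [hganz,eguw,gspl] -> 18 lines: byraw fbha dwc ypes fdopa brsa gbliz nuxi txi icg uionf sftif kgaq hganz eguw gspl sxinr qojt
Final line 3: dwc

Answer: dwc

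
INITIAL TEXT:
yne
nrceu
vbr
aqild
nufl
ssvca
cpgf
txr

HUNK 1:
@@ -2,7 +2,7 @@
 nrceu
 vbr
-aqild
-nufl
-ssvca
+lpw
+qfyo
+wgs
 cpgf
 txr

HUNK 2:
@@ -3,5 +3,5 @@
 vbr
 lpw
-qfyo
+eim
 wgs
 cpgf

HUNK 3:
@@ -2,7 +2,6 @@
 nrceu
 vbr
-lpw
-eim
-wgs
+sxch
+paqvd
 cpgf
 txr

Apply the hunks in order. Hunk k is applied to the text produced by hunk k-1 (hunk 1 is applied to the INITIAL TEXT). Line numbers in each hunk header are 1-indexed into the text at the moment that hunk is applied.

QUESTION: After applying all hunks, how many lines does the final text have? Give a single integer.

Hunk 1: at line 2 remove [aqild,nufl,ssvca] add [lpw,qfyo,wgs] -> 8 lines: yne nrceu vbr lpw qfyo wgs cpgf txr
Hunk 2: at line 3 remove [qfyo] add [eim] -> 8 lines: yne nrceu vbr lpw eim wgs cpgf txr
Hunk 3: at line 2 remove [lpw,eim,wgs] add [sxch,paqvd] -> 7 lines: yne nrceu vbr sxch paqvd cpgf txr
Final line count: 7

Answer: 7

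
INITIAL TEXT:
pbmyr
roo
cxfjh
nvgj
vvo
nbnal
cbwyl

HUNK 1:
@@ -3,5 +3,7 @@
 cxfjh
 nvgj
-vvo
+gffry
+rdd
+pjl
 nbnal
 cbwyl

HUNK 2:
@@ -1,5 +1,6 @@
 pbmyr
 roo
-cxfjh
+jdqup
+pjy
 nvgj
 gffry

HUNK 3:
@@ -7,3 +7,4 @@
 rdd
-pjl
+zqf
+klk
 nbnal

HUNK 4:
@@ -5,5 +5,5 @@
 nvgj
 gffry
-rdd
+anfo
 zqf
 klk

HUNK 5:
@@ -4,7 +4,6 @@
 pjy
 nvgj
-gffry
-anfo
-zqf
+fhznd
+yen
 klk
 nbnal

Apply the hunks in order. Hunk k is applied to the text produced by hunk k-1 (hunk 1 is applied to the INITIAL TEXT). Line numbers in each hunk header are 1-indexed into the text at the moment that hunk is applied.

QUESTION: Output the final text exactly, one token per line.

Answer: pbmyr
roo
jdqup
pjy
nvgj
fhznd
yen
klk
nbnal
cbwyl

Derivation:
Hunk 1: at line 3 remove [vvo] add [gffry,rdd,pjl] -> 9 lines: pbmyr roo cxfjh nvgj gffry rdd pjl nbnal cbwyl
Hunk 2: at line 1 remove [cxfjh] add [jdqup,pjy] -> 10 lines: pbmyr roo jdqup pjy nvgj gffry rdd pjl nbnal cbwyl
Hunk 3: at line 7 remove [pjl] add [zqf,klk] -> 11 lines: pbmyr roo jdqup pjy nvgj gffry rdd zqf klk nbnal cbwyl
Hunk 4: at line 5 remove [rdd] add [anfo] -> 11 lines: pbmyr roo jdqup pjy nvgj gffry anfo zqf klk nbnal cbwyl
Hunk 5: at line 4 remove [gffry,anfo,zqf] add [fhznd,yen] -> 10 lines: pbmyr roo jdqup pjy nvgj fhznd yen klk nbnal cbwyl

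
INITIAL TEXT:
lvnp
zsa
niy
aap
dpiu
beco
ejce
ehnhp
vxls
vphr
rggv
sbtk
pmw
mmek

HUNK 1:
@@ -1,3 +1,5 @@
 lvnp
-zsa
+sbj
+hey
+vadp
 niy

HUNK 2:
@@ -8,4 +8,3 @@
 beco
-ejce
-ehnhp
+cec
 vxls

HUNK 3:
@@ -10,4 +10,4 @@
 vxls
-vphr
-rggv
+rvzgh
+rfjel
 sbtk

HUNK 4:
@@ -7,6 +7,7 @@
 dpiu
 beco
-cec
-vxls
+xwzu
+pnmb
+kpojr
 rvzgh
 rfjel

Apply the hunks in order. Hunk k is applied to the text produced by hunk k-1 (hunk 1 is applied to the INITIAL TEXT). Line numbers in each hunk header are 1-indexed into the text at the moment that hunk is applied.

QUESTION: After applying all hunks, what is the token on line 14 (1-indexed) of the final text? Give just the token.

Hunk 1: at line 1 remove [zsa] add [sbj,hey,vadp] -> 16 lines: lvnp sbj hey vadp niy aap dpiu beco ejce ehnhp vxls vphr rggv sbtk pmw mmek
Hunk 2: at line 8 remove [ejce,ehnhp] add [cec] -> 15 lines: lvnp sbj hey vadp niy aap dpiu beco cec vxls vphr rggv sbtk pmw mmek
Hunk 3: at line 10 remove [vphr,rggv] add [rvzgh,rfjel] -> 15 lines: lvnp sbj hey vadp niy aap dpiu beco cec vxls rvzgh rfjel sbtk pmw mmek
Hunk 4: at line 7 remove [cec,vxls] add [xwzu,pnmb,kpojr] -> 16 lines: lvnp sbj hey vadp niy aap dpiu beco xwzu pnmb kpojr rvzgh rfjel sbtk pmw mmek
Final line 14: sbtk

Answer: sbtk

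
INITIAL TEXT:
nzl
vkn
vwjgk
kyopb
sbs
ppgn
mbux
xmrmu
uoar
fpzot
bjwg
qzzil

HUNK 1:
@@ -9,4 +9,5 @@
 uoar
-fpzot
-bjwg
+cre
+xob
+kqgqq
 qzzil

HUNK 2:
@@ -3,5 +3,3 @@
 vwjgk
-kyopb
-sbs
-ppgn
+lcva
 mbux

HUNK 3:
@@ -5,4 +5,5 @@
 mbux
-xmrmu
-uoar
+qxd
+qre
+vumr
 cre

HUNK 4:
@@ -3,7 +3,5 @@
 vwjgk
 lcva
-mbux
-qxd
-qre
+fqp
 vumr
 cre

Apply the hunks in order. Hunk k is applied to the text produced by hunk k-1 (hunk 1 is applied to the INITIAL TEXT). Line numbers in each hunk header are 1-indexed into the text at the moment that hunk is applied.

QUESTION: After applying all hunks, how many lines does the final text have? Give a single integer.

Answer: 10

Derivation:
Hunk 1: at line 9 remove [fpzot,bjwg] add [cre,xob,kqgqq] -> 13 lines: nzl vkn vwjgk kyopb sbs ppgn mbux xmrmu uoar cre xob kqgqq qzzil
Hunk 2: at line 3 remove [kyopb,sbs,ppgn] add [lcva] -> 11 lines: nzl vkn vwjgk lcva mbux xmrmu uoar cre xob kqgqq qzzil
Hunk 3: at line 5 remove [xmrmu,uoar] add [qxd,qre,vumr] -> 12 lines: nzl vkn vwjgk lcva mbux qxd qre vumr cre xob kqgqq qzzil
Hunk 4: at line 3 remove [mbux,qxd,qre] add [fqp] -> 10 lines: nzl vkn vwjgk lcva fqp vumr cre xob kqgqq qzzil
Final line count: 10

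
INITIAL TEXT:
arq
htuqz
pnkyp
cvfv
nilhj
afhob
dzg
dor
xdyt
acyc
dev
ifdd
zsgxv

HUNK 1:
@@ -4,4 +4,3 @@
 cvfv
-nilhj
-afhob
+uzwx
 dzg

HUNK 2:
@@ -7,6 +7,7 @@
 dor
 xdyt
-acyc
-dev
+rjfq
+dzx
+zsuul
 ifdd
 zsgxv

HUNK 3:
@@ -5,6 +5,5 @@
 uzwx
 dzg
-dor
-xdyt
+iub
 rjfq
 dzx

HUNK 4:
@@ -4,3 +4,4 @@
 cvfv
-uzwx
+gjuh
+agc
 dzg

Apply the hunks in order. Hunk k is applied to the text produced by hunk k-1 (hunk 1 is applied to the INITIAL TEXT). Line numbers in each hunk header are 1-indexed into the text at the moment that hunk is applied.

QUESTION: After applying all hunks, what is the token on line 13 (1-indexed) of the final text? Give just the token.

Answer: zsgxv

Derivation:
Hunk 1: at line 4 remove [nilhj,afhob] add [uzwx] -> 12 lines: arq htuqz pnkyp cvfv uzwx dzg dor xdyt acyc dev ifdd zsgxv
Hunk 2: at line 7 remove [acyc,dev] add [rjfq,dzx,zsuul] -> 13 lines: arq htuqz pnkyp cvfv uzwx dzg dor xdyt rjfq dzx zsuul ifdd zsgxv
Hunk 3: at line 5 remove [dor,xdyt] add [iub] -> 12 lines: arq htuqz pnkyp cvfv uzwx dzg iub rjfq dzx zsuul ifdd zsgxv
Hunk 4: at line 4 remove [uzwx] add [gjuh,agc] -> 13 lines: arq htuqz pnkyp cvfv gjuh agc dzg iub rjfq dzx zsuul ifdd zsgxv
Final line 13: zsgxv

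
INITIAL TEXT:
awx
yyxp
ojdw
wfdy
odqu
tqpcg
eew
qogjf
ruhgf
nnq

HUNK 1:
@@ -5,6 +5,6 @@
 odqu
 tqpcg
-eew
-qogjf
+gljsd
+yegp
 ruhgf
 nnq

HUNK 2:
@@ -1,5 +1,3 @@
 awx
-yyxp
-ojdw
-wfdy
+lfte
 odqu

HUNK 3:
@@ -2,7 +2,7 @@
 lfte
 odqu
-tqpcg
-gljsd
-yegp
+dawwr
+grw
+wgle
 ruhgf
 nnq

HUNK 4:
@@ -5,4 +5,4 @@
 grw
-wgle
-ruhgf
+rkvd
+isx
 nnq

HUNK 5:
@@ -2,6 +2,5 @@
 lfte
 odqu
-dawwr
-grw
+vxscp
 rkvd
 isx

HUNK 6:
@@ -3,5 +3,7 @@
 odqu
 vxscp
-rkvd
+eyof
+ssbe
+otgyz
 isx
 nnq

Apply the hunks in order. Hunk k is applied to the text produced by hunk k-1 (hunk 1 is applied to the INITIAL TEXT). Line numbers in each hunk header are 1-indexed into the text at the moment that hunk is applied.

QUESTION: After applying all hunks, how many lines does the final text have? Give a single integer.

Answer: 9

Derivation:
Hunk 1: at line 5 remove [eew,qogjf] add [gljsd,yegp] -> 10 lines: awx yyxp ojdw wfdy odqu tqpcg gljsd yegp ruhgf nnq
Hunk 2: at line 1 remove [yyxp,ojdw,wfdy] add [lfte] -> 8 lines: awx lfte odqu tqpcg gljsd yegp ruhgf nnq
Hunk 3: at line 2 remove [tqpcg,gljsd,yegp] add [dawwr,grw,wgle] -> 8 lines: awx lfte odqu dawwr grw wgle ruhgf nnq
Hunk 4: at line 5 remove [wgle,ruhgf] add [rkvd,isx] -> 8 lines: awx lfte odqu dawwr grw rkvd isx nnq
Hunk 5: at line 2 remove [dawwr,grw] add [vxscp] -> 7 lines: awx lfte odqu vxscp rkvd isx nnq
Hunk 6: at line 3 remove [rkvd] add [eyof,ssbe,otgyz] -> 9 lines: awx lfte odqu vxscp eyof ssbe otgyz isx nnq
Final line count: 9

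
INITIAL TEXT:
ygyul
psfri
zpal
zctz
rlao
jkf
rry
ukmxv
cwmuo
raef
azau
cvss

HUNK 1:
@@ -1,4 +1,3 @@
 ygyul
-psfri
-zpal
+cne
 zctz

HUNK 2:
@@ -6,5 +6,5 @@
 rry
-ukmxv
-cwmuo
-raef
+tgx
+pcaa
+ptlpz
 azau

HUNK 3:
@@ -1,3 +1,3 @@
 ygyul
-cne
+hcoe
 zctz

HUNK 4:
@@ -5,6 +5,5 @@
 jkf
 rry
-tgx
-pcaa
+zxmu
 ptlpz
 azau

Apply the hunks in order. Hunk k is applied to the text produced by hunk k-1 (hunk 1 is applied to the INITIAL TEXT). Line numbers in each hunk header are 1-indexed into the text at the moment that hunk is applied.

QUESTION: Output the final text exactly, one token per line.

Answer: ygyul
hcoe
zctz
rlao
jkf
rry
zxmu
ptlpz
azau
cvss

Derivation:
Hunk 1: at line 1 remove [psfri,zpal] add [cne] -> 11 lines: ygyul cne zctz rlao jkf rry ukmxv cwmuo raef azau cvss
Hunk 2: at line 6 remove [ukmxv,cwmuo,raef] add [tgx,pcaa,ptlpz] -> 11 lines: ygyul cne zctz rlao jkf rry tgx pcaa ptlpz azau cvss
Hunk 3: at line 1 remove [cne] add [hcoe] -> 11 lines: ygyul hcoe zctz rlao jkf rry tgx pcaa ptlpz azau cvss
Hunk 4: at line 5 remove [tgx,pcaa] add [zxmu] -> 10 lines: ygyul hcoe zctz rlao jkf rry zxmu ptlpz azau cvss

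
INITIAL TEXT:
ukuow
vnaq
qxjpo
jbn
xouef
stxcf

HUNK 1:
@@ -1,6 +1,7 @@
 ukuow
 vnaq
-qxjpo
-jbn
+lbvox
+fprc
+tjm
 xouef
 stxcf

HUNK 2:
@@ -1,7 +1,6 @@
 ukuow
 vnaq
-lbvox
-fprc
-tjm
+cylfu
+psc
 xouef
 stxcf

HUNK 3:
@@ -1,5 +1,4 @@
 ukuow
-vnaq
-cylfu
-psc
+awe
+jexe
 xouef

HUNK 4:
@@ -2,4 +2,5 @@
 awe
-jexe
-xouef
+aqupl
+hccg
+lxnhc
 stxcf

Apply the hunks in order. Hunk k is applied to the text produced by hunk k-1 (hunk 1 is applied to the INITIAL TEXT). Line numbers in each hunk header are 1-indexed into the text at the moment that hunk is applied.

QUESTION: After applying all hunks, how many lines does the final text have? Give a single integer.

Answer: 6

Derivation:
Hunk 1: at line 1 remove [qxjpo,jbn] add [lbvox,fprc,tjm] -> 7 lines: ukuow vnaq lbvox fprc tjm xouef stxcf
Hunk 2: at line 1 remove [lbvox,fprc,tjm] add [cylfu,psc] -> 6 lines: ukuow vnaq cylfu psc xouef stxcf
Hunk 3: at line 1 remove [vnaq,cylfu,psc] add [awe,jexe] -> 5 lines: ukuow awe jexe xouef stxcf
Hunk 4: at line 2 remove [jexe,xouef] add [aqupl,hccg,lxnhc] -> 6 lines: ukuow awe aqupl hccg lxnhc stxcf
Final line count: 6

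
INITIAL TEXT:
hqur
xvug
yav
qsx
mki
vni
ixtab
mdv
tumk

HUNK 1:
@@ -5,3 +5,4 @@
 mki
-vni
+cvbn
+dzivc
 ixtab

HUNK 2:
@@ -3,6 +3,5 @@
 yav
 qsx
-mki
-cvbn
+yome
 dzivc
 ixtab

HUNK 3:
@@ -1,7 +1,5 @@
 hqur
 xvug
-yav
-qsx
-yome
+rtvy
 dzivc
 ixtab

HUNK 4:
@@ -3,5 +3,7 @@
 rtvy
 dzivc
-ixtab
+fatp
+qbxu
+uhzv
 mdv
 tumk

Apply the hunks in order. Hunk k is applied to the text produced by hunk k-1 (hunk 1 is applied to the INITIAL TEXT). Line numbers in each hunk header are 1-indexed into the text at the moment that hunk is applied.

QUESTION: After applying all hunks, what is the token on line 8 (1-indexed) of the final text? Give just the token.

Answer: mdv

Derivation:
Hunk 1: at line 5 remove [vni] add [cvbn,dzivc] -> 10 lines: hqur xvug yav qsx mki cvbn dzivc ixtab mdv tumk
Hunk 2: at line 3 remove [mki,cvbn] add [yome] -> 9 lines: hqur xvug yav qsx yome dzivc ixtab mdv tumk
Hunk 3: at line 1 remove [yav,qsx,yome] add [rtvy] -> 7 lines: hqur xvug rtvy dzivc ixtab mdv tumk
Hunk 4: at line 3 remove [ixtab] add [fatp,qbxu,uhzv] -> 9 lines: hqur xvug rtvy dzivc fatp qbxu uhzv mdv tumk
Final line 8: mdv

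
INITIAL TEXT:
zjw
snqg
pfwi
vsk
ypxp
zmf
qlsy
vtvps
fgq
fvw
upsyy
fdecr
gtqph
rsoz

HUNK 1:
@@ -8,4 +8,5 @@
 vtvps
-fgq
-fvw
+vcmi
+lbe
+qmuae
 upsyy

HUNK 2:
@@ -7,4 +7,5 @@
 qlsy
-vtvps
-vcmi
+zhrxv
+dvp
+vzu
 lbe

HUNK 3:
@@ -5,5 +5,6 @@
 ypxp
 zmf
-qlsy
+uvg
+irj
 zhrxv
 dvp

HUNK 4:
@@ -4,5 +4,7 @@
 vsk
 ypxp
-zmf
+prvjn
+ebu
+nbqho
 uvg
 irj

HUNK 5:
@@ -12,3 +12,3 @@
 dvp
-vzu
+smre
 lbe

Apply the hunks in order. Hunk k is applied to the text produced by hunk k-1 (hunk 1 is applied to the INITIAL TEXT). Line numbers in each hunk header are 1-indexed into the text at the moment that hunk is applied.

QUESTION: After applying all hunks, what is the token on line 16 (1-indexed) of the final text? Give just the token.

Answer: upsyy

Derivation:
Hunk 1: at line 8 remove [fgq,fvw] add [vcmi,lbe,qmuae] -> 15 lines: zjw snqg pfwi vsk ypxp zmf qlsy vtvps vcmi lbe qmuae upsyy fdecr gtqph rsoz
Hunk 2: at line 7 remove [vtvps,vcmi] add [zhrxv,dvp,vzu] -> 16 lines: zjw snqg pfwi vsk ypxp zmf qlsy zhrxv dvp vzu lbe qmuae upsyy fdecr gtqph rsoz
Hunk 3: at line 5 remove [qlsy] add [uvg,irj] -> 17 lines: zjw snqg pfwi vsk ypxp zmf uvg irj zhrxv dvp vzu lbe qmuae upsyy fdecr gtqph rsoz
Hunk 4: at line 4 remove [zmf] add [prvjn,ebu,nbqho] -> 19 lines: zjw snqg pfwi vsk ypxp prvjn ebu nbqho uvg irj zhrxv dvp vzu lbe qmuae upsyy fdecr gtqph rsoz
Hunk 5: at line 12 remove [vzu] add [smre] -> 19 lines: zjw snqg pfwi vsk ypxp prvjn ebu nbqho uvg irj zhrxv dvp smre lbe qmuae upsyy fdecr gtqph rsoz
Final line 16: upsyy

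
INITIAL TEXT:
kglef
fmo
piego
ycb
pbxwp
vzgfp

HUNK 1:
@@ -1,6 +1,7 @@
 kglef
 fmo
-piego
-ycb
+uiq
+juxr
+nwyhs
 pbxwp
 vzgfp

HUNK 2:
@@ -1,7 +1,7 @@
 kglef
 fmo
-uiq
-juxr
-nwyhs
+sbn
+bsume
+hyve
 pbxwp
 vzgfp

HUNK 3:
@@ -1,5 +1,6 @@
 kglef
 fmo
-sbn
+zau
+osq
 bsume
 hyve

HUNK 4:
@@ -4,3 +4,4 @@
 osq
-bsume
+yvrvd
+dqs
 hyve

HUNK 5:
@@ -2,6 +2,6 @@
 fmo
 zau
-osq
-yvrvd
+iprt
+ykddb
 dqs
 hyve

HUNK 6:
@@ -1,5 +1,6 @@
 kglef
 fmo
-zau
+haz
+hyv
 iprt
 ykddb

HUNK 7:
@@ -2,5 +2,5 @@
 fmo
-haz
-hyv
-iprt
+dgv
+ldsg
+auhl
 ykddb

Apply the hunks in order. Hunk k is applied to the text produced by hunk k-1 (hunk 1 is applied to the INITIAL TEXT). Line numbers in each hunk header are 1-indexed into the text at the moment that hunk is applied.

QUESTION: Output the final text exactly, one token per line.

Hunk 1: at line 1 remove [piego,ycb] add [uiq,juxr,nwyhs] -> 7 lines: kglef fmo uiq juxr nwyhs pbxwp vzgfp
Hunk 2: at line 1 remove [uiq,juxr,nwyhs] add [sbn,bsume,hyve] -> 7 lines: kglef fmo sbn bsume hyve pbxwp vzgfp
Hunk 3: at line 1 remove [sbn] add [zau,osq] -> 8 lines: kglef fmo zau osq bsume hyve pbxwp vzgfp
Hunk 4: at line 4 remove [bsume] add [yvrvd,dqs] -> 9 lines: kglef fmo zau osq yvrvd dqs hyve pbxwp vzgfp
Hunk 5: at line 2 remove [osq,yvrvd] add [iprt,ykddb] -> 9 lines: kglef fmo zau iprt ykddb dqs hyve pbxwp vzgfp
Hunk 6: at line 1 remove [zau] add [haz,hyv] -> 10 lines: kglef fmo haz hyv iprt ykddb dqs hyve pbxwp vzgfp
Hunk 7: at line 2 remove [haz,hyv,iprt] add [dgv,ldsg,auhl] -> 10 lines: kglef fmo dgv ldsg auhl ykddb dqs hyve pbxwp vzgfp

Answer: kglef
fmo
dgv
ldsg
auhl
ykddb
dqs
hyve
pbxwp
vzgfp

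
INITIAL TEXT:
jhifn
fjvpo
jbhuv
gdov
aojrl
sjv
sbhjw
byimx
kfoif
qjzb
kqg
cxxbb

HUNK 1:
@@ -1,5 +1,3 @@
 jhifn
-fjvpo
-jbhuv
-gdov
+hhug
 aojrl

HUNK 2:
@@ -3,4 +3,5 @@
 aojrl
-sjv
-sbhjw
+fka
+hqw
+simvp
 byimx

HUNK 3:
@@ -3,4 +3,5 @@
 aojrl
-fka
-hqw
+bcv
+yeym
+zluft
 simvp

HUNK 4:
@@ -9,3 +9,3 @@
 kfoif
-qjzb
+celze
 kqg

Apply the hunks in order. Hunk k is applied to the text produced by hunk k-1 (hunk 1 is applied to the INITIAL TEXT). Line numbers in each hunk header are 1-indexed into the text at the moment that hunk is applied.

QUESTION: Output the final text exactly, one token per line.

Answer: jhifn
hhug
aojrl
bcv
yeym
zluft
simvp
byimx
kfoif
celze
kqg
cxxbb

Derivation:
Hunk 1: at line 1 remove [fjvpo,jbhuv,gdov] add [hhug] -> 10 lines: jhifn hhug aojrl sjv sbhjw byimx kfoif qjzb kqg cxxbb
Hunk 2: at line 3 remove [sjv,sbhjw] add [fka,hqw,simvp] -> 11 lines: jhifn hhug aojrl fka hqw simvp byimx kfoif qjzb kqg cxxbb
Hunk 3: at line 3 remove [fka,hqw] add [bcv,yeym,zluft] -> 12 lines: jhifn hhug aojrl bcv yeym zluft simvp byimx kfoif qjzb kqg cxxbb
Hunk 4: at line 9 remove [qjzb] add [celze] -> 12 lines: jhifn hhug aojrl bcv yeym zluft simvp byimx kfoif celze kqg cxxbb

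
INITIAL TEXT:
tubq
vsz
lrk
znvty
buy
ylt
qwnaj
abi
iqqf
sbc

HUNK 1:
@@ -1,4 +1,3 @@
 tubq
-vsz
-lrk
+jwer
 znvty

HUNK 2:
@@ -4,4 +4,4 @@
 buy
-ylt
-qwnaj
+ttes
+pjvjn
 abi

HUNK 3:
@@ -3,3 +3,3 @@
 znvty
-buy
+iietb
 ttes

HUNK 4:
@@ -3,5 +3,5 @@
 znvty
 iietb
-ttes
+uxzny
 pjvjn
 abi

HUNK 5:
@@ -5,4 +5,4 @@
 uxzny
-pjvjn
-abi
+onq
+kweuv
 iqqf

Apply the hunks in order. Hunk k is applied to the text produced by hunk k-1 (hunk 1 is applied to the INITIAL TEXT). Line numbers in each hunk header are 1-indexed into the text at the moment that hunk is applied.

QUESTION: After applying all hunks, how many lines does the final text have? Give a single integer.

Answer: 9

Derivation:
Hunk 1: at line 1 remove [vsz,lrk] add [jwer] -> 9 lines: tubq jwer znvty buy ylt qwnaj abi iqqf sbc
Hunk 2: at line 4 remove [ylt,qwnaj] add [ttes,pjvjn] -> 9 lines: tubq jwer znvty buy ttes pjvjn abi iqqf sbc
Hunk 3: at line 3 remove [buy] add [iietb] -> 9 lines: tubq jwer znvty iietb ttes pjvjn abi iqqf sbc
Hunk 4: at line 3 remove [ttes] add [uxzny] -> 9 lines: tubq jwer znvty iietb uxzny pjvjn abi iqqf sbc
Hunk 5: at line 5 remove [pjvjn,abi] add [onq,kweuv] -> 9 lines: tubq jwer znvty iietb uxzny onq kweuv iqqf sbc
Final line count: 9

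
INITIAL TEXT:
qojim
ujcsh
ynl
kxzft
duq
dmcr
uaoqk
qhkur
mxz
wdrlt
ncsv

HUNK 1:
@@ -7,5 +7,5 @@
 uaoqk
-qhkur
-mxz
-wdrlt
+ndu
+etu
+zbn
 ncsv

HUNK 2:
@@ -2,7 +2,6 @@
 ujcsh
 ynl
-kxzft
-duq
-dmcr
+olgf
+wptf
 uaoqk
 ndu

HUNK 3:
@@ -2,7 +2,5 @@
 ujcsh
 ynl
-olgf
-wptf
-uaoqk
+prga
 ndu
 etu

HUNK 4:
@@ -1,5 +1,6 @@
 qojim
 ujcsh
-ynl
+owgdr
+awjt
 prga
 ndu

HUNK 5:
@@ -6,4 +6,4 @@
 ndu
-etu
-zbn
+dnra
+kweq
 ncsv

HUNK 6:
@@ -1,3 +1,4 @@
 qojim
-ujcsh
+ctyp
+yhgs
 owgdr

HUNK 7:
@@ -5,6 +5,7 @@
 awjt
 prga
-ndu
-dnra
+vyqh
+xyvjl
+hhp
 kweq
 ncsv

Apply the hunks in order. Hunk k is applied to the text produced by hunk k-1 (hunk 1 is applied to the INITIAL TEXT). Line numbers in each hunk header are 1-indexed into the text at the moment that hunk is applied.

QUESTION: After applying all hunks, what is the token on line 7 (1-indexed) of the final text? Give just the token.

Hunk 1: at line 7 remove [qhkur,mxz,wdrlt] add [ndu,etu,zbn] -> 11 lines: qojim ujcsh ynl kxzft duq dmcr uaoqk ndu etu zbn ncsv
Hunk 2: at line 2 remove [kxzft,duq,dmcr] add [olgf,wptf] -> 10 lines: qojim ujcsh ynl olgf wptf uaoqk ndu etu zbn ncsv
Hunk 3: at line 2 remove [olgf,wptf,uaoqk] add [prga] -> 8 lines: qojim ujcsh ynl prga ndu etu zbn ncsv
Hunk 4: at line 1 remove [ynl] add [owgdr,awjt] -> 9 lines: qojim ujcsh owgdr awjt prga ndu etu zbn ncsv
Hunk 5: at line 6 remove [etu,zbn] add [dnra,kweq] -> 9 lines: qojim ujcsh owgdr awjt prga ndu dnra kweq ncsv
Hunk 6: at line 1 remove [ujcsh] add [ctyp,yhgs] -> 10 lines: qojim ctyp yhgs owgdr awjt prga ndu dnra kweq ncsv
Hunk 7: at line 5 remove [ndu,dnra] add [vyqh,xyvjl,hhp] -> 11 lines: qojim ctyp yhgs owgdr awjt prga vyqh xyvjl hhp kweq ncsv
Final line 7: vyqh

Answer: vyqh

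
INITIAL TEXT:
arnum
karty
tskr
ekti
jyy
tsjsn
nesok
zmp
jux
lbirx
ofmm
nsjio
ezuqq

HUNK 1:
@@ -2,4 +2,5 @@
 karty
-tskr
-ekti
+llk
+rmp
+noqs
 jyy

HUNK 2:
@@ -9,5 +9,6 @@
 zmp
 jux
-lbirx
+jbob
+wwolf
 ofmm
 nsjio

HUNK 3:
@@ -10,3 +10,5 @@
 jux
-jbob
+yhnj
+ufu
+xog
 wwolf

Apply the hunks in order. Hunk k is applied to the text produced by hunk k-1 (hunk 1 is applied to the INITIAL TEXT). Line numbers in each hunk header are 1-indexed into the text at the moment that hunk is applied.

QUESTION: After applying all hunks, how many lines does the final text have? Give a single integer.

Hunk 1: at line 2 remove [tskr,ekti] add [llk,rmp,noqs] -> 14 lines: arnum karty llk rmp noqs jyy tsjsn nesok zmp jux lbirx ofmm nsjio ezuqq
Hunk 2: at line 9 remove [lbirx] add [jbob,wwolf] -> 15 lines: arnum karty llk rmp noqs jyy tsjsn nesok zmp jux jbob wwolf ofmm nsjio ezuqq
Hunk 3: at line 10 remove [jbob] add [yhnj,ufu,xog] -> 17 lines: arnum karty llk rmp noqs jyy tsjsn nesok zmp jux yhnj ufu xog wwolf ofmm nsjio ezuqq
Final line count: 17

Answer: 17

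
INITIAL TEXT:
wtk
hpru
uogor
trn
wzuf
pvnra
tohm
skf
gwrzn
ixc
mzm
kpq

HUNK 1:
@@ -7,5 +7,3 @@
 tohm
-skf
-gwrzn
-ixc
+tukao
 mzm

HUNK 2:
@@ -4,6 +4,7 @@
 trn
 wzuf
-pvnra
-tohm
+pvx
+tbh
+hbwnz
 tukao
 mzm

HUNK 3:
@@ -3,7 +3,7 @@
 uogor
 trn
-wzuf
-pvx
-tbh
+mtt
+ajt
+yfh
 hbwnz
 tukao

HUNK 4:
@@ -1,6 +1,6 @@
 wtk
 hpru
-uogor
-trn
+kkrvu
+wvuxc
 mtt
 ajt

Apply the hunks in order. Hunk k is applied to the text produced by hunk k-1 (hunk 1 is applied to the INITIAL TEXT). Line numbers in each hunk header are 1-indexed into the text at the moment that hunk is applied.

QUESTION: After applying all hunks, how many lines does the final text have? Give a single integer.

Hunk 1: at line 7 remove [skf,gwrzn,ixc] add [tukao] -> 10 lines: wtk hpru uogor trn wzuf pvnra tohm tukao mzm kpq
Hunk 2: at line 4 remove [pvnra,tohm] add [pvx,tbh,hbwnz] -> 11 lines: wtk hpru uogor trn wzuf pvx tbh hbwnz tukao mzm kpq
Hunk 3: at line 3 remove [wzuf,pvx,tbh] add [mtt,ajt,yfh] -> 11 lines: wtk hpru uogor trn mtt ajt yfh hbwnz tukao mzm kpq
Hunk 4: at line 1 remove [uogor,trn] add [kkrvu,wvuxc] -> 11 lines: wtk hpru kkrvu wvuxc mtt ajt yfh hbwnz tukao mzm kpq
Final line count: 11

Answer: 11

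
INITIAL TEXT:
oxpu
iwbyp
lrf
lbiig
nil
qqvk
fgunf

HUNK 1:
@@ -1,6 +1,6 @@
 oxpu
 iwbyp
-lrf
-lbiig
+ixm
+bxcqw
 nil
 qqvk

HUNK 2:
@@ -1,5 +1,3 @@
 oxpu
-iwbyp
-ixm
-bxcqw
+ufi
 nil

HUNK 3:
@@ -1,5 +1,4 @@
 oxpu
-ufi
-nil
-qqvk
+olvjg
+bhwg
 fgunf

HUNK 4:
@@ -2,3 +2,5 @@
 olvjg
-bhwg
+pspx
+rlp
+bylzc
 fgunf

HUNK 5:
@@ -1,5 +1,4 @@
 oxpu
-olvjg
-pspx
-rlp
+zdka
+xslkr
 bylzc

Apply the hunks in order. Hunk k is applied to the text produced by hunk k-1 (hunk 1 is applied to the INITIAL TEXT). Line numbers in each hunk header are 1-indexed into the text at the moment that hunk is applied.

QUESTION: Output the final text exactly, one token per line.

Answer: oxpu
zdka
xslkr
bylzc
fgunf

Derivation:
Hunk 1: at line 1 remove [lrf,lbiig] add [ixm,bxcqw] -> 7 lines: oxpu iwbyp ixm bxcqw nil qqvk fgunf
Hunk 2: at line 1 remove [iwbyp,ixm,bxcqw] add [ufi] -> 5 lines: oxpu ufi nil qqvk fgunf
Hunk 3: at line 1 remove [ufi,nil,qqvk] add [olvjg,bhwg] -> 4 lines: oxpu olvjg bhwg fgunf
Hunk 4: at line 2 remove [bhwg] add [pspx,rlp,bylzc] -> 6 lines: oxpu olvjg pspx rlp bylzc fgunf
Hunk 5: at line 1 remove [olvjg,pspx,rlp] add [zdka,xslkr] -> 5 lines: oxpu zdka xslkr bylzc fgunf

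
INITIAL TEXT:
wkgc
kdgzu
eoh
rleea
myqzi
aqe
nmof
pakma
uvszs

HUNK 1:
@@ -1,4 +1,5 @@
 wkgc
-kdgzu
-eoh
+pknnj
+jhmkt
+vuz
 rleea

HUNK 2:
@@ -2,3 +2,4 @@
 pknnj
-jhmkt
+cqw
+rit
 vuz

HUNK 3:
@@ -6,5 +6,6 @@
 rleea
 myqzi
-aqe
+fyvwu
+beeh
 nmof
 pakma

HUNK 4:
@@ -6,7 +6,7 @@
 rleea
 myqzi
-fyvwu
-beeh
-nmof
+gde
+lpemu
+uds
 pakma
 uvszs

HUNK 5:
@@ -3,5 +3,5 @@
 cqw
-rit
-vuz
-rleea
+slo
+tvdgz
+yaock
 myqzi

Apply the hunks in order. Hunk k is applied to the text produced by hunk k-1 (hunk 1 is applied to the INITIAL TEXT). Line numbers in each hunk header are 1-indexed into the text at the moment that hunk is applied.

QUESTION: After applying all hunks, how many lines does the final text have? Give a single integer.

Answer: 12

Derivation:
Hunk 1: at line 1 remove [kdgzu,eoh] add [pknnj,jhmkt,vuz] -> 10 lines: wkgc pknnj jhmkt vuz rleea myqzi aqe nmof pakma uvszs
Hunk 2: at line 2 remove [jhmkt] add [cqw,rit] -> 11 lines: wkgc pknnj cqw rit vuz rleea myqzi aqe nmof pakma uvszs
Hunk 3: at line 6 remove [aqe] add [fyvwu,beeh] -> 12 lines: wkgc pknnj cqw rit vuz rleea myqzi fyvwu beeh nmof pakma uvszs
Hunk 4: at line 6 remove [fyvwu,beeh,nmof] add [gde,lpemu,uds] -> 12 lines: wkgc pknnj cqw rit vuz rleea myqzi gde lpemu uds pakma uvszs
Hunk 5: at line 3 remove [rit,vuz,rleea] add [slo,tvdgz,yaock] -> 12 lines: wkgc pknnj cqw slo tvdgz yaock myqzi gde lpemu uds pakma uvszs
Final line count: 12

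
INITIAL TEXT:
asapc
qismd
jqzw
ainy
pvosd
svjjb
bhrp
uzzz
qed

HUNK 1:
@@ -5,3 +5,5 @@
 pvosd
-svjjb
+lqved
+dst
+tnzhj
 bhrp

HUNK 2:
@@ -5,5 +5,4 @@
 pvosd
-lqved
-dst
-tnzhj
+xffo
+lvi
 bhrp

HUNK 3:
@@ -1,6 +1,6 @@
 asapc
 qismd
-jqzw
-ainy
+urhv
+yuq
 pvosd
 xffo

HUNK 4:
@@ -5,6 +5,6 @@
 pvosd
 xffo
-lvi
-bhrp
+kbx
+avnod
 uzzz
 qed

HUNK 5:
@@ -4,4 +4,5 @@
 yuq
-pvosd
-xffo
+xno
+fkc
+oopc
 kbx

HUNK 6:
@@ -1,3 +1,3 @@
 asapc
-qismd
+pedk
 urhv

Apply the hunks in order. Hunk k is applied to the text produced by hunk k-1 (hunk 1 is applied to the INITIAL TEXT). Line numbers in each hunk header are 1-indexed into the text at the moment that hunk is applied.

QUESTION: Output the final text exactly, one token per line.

Hunk 1: at line 5 remove [svjjb] add [lqved,dst,tnzhj] -> 11 lines: asapc qismd jqzw ainy pvosd lqved dst tnzhj bhrp uzzz qed
Hunk 2: at line 5 remove [lqved,dst,tnzhj] add [xffo,lvi] -> 10 lines: asapc qismd jqzw ainy pvosd xffo lvi bhrp uzzz qed
Hunk 3: at line 1 remove [jqzw,ainy] add [urhv,yuq] -> 10 lines: asapc qismd urhv yuq pvosd xffo lvi bhrp uzzz qed
Hunk 4: at line 5 remove [lvi,bhrp] add [kbx,avnod] -> 10 lines: asapc qismd urhv yuq pvosd xffo kbx avnod uzzz qed
Hunk 5: at line 4 remove [pvosd,xffo] add [xno,fkc,oopc] -> 11 lines: asapc qismd urhv yuq xno fkc oopc kbx avnod uzzz qed
Hunk 6: at line 1 remove [qismd] add [pedk] -> 11 lines: asapc pedk urhv yuq xno fkc oopc kbx avnod uzzz qed

Answer: asapc
pedk
urhv
yuq
xno
fkc
oopc
kbx
avnod
uzzz
qed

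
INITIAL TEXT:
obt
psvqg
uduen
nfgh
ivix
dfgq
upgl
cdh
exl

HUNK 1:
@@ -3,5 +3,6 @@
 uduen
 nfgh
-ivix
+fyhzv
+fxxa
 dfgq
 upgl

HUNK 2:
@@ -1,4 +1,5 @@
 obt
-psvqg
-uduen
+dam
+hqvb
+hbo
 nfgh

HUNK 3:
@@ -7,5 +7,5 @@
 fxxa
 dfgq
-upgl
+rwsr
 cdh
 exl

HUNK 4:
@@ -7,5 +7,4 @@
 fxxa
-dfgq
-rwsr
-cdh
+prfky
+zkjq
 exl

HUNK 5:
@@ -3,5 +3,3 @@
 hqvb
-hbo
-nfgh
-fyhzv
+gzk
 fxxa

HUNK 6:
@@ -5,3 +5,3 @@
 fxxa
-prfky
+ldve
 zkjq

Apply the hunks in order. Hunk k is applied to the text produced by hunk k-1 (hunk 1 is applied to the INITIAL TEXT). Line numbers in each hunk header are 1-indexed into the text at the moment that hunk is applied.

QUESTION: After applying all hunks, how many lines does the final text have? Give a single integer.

Hunk 1: at line 3 remove [ivix] add [fyhzv,fxxa] -> 10 lines: obt psvqg uduen nfgh fyhzv fxxa dfgq upgl cdh exl
Hunk 2: at line 1 remove [psvqg,uduen] add [dam,hqvb,hbo] -> 11 lines: obt dam hqvb hbo nfgh fyhzv fxxa dfgq upgl cdh exl
Hunk 3: at line 7 remove [upgl] add [rwsr] -> 11 lines: obt dam hqvb hbo nfgh fyhzv fxxa dfgq rwsr cdh exl
Hunk 4: at line 7 remove [dfgq,rwsr,cdh] add [prfky,zkjq] -> 10 lines: obt dam hqvb hbo nfgh fyhzv fxxa prfky zkjq exl
Hunk 5: at line 3 remove [hbo,nfgh,fyhzv] add [gzk] -> 8 lines: obt dam hqvb gzk fxxa prfky zkjq exl
Hunk 6: at line 5 remove [prfky] add [ldve] -> 8 lines: obt dam hqvb gzk fxxa ldve zkjq exl
Final line count: 8

Answer: 8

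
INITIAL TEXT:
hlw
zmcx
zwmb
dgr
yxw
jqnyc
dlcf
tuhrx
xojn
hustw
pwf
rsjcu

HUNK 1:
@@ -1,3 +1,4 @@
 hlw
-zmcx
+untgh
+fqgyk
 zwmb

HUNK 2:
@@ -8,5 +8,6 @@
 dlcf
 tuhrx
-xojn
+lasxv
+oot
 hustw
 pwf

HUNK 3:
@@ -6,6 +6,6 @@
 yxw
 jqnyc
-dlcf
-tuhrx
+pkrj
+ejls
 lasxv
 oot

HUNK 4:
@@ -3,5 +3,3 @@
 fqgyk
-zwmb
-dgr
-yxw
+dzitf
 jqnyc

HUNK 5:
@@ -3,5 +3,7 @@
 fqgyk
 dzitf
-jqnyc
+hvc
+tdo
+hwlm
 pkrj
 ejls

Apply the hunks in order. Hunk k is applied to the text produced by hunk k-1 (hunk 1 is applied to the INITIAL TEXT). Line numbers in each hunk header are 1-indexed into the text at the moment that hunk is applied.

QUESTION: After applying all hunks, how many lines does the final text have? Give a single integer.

Hunk 1: at line 1 remove [zmcx] add [untgh,fqgyk] -> 13 lines: hlw untgh fqgyk zwmb dgr yxw jqnyc dlcf tuhrx xojn hustw pwf rsjcu
Hunk 2: at line 8 remove [xojn] add [lasxv,oot] -> 14 lines: hlw untgh fqgyk zwmb dgr yxw jqnyc dlcf tuhrx lasxv oot hustw pwf rsjcu
Hunk 3: at line 6 remove [dlcf,tuhrx] add [pkrj,ejls] -> 14 lines: hlw untgh fqgyk zwmb dgr yxw jqnyc pkrj ejls lasxv oot hustw pwf rsjcu
Hunk 4: at line 3 remove [zwmb,dgr,yxw] add [dzitf] -> 12 lines: hlw untgh fqgyk dzitf jqnyc pkrj ejls lasxv oot hustw pwf rsjcu
Hunk 5: at line 3 remove [jqnyc] add [hvc,tdo,hwlm] -> 14 lines: hlw untgh fqgyk dzitf hvc tdo hwlm pkrj ejls lasxv oot hustw pwf rsjcu
Final line count: 14

Answer: 14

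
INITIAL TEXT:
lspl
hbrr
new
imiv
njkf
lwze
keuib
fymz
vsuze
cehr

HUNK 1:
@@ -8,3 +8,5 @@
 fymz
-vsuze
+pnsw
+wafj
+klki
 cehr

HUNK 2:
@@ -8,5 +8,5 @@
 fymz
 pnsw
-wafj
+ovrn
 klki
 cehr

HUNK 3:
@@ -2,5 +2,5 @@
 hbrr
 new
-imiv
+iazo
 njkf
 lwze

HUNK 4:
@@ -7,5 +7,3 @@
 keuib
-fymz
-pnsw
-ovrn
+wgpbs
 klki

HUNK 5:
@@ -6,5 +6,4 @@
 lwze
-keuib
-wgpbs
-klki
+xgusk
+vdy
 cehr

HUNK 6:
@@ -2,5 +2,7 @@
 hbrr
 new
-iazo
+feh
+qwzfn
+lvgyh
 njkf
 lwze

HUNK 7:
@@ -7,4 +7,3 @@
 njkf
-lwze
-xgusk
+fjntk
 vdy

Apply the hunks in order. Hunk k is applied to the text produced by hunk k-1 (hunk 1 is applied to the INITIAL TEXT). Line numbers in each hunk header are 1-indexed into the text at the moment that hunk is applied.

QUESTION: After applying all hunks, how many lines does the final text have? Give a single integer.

Answer: 10

Derivation:
Hunk 1: at line 8 remove [vsuze] add [pnsw,wafj,klki] -> 12 lines: lspl hbrr new imiv njkf lwze keuib fymz pnsw wafj klki cehr
Hunk 2: at line 8 remove [wafj] add [ovrn] -> 12 lines: lspl hbrr new imiv njkf lwze keuib fymz pnsw ovrn klki cehr
Hunk 3: at line 2 remove [imiv] add [iazo] -> 12 lines: lspl hbrr new iazo njkf lwze keuib fymz pnsw ovrn klki cehr
Hunk 4: at line 7 remove [fymz,pnsw,ovrn] add [wgpbs] -> 10 lines: lspl hbrr new iazo njkf lwze keuib wgpbs klki cehr
Hunk 5: at line 6 remove [keuib,wgpbs,klki] add [xgusk,vdy] -> 9 lines: lspl hbrr new iazo njkf lwze xgusk vdy cehr
Hunk 6: at line 2 remove [iazo] add [feh,qwzfn,lvgyh] -> 11 lines: lspl hbrr new feh qwzfn lvgyh njkf lwze xgusk vdy cehr
Hunk 7: at line 7 remove [lwze,xgusk] add [fjntk] -> 10 lines: lspl hbrr new feh qwzfn lvgyh njkf fjntk vdy cehr
Final line count: 10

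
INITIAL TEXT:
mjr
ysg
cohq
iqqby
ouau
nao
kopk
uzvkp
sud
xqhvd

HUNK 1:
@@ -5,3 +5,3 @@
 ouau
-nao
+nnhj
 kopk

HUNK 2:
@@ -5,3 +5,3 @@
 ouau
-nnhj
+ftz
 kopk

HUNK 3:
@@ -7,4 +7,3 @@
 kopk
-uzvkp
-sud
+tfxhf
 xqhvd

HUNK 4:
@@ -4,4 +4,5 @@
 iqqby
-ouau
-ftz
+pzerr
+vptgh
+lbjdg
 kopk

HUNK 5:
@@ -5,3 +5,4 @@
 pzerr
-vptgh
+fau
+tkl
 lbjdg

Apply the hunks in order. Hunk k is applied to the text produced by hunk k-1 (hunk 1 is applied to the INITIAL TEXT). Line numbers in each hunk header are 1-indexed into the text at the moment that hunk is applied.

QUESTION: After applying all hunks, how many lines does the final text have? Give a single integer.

Hunk 1: at line 5 remove [nao] add [nnhj] -> 10 lines: mjr ysg cohq iqqby ouau nnhj kopk uzvkp sud xqhvd
Hunk 2: at line 5 remove [nnhj] add [ftz] -> 10 lines: mjr ysg cohq iqqby ouau ftz kopk uzvkp sud xqhvd
Hunk 3: at line 7 remove [uzvkp,sud] add [tfxhf] -> 9 lines: mjr ysg cohq iqqby ouau ftz kopk tfxhf xqhvd
Hunk 4: at line 4 remove [ouau,ftz] add [pzerr,vptgh,lbjdg] -> 10 lines: mjr ysg cohq iqqby pzerr vptgh lbjdg kopk tfxhf xqhvd
Hunk 5: at line 5 remove [vptgh] add [fau,tkl] -> 11 lines: mjr ysg cohq iqqby pzerr fau tkl lbjdg kopk tfxhf xqhvd
Final line count: 11

Answer: 11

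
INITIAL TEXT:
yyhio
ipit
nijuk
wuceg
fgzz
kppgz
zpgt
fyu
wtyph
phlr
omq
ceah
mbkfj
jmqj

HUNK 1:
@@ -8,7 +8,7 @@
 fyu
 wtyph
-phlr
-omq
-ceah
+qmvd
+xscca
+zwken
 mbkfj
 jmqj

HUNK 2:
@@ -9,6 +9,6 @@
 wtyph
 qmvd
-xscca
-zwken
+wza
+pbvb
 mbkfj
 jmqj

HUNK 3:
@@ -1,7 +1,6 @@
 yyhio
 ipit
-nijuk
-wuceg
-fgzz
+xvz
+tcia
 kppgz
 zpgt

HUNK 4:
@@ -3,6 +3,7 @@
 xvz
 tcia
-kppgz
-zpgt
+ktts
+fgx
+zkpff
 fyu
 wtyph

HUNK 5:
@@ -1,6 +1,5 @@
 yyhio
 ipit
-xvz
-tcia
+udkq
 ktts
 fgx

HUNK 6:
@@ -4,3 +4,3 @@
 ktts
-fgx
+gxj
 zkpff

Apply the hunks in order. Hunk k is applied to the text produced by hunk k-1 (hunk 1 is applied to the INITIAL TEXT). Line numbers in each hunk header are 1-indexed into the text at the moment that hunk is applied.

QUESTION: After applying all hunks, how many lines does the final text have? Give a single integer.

Answer: 13

Derivation:
Hunk 1: at line 8 remove [phlr,omq,ceah] add [qmvd,xscca,zwken] -> 14 lines: yyhio ipit nijuk wuceg fgzz kppgz zpgt fyu wtyph qmvd xscca zwken mbkfj jmqj
Hunk 2: at line 9 remove [xscca,zwken] add [wza,pbvb] -> 14 lines: yyhio ipit nijuk wuceg fgzz kppgz zpgt fyu wtyph qmvd wza pbvb mbkfj jmqj
Hunk 3: at line 1 remove [nijuk,wuceg,fgzz] add [xvz,tcia] -> 13 lines: yyhio ipit xvz tcia kppgz zpgt fyu wtyph qmvd wza pbvb mbkfj jmqj
Hunk 4: at line 3 remove [kppgz,zpgt] add [ktts,fgx,zkpff] -> 14 lines: yyhio ipit xvz tcia ktts fgx zkpff fyu wtyph qmvd wza pbvb mbkfj jmqj
Hunk 5: at line 1 remove [xvz,tcia] add [udkq] -> 13 lines: yyhio ipit udkq ktts fgx zkpff fyu wtyph qmvd wza pbvb mbkfj jmqj
Hunk 6: at line 4 remove [fgx] add [gxj] -> 13 lines: yyhio ipit udkq ktts gxj zkpff fyu wtyph qmvd wza pbvb mbkfj jmqj
Final line count: 13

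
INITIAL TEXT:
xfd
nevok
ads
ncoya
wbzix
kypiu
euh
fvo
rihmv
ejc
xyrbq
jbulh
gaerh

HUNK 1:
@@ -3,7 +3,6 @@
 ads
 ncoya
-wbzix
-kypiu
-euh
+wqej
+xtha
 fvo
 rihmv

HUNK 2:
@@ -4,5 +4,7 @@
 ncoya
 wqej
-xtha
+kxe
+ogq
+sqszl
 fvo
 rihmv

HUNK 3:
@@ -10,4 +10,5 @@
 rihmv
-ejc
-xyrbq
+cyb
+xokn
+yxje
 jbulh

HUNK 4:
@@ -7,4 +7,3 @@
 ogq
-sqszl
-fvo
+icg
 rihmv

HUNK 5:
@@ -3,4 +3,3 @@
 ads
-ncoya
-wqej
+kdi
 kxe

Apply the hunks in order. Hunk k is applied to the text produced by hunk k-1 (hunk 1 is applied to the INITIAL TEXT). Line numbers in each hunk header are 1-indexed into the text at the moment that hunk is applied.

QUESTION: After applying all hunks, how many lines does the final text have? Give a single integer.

Answer: 13

Derivation:
Hunk 1: at line 3 remove [wbzix,kypiu,euh] add [wqej,xtha] -> 12 lines: xfd nevok ads ncoya wqej xtha fvo rihmv ejc xyrbq jbulh gaerh
Hunk 2: at line 4 remove [xtha] add [kxe,ogq,sqszl] -> 14 lines: xfd nevok ads ncoya wqej kxe ogq sqszl fvo rihmv ejc xyrbq jbulh gaerh
Hunk 3: at line 10 remove [ejc,xyrbq] add [cyb,xokn,yxje] -> 15 lines: xfd nevok ads ncoya wqej kxe ogq sqszl fvo rihmv cyb xokn yxje jbulh gaerh
Hunk 4: at line 7 remove [sqszl,fvo] add [icg] -> 14 lines: xfd nevok ads ncoya wqej kxe ogq icg rihmv cyb xokn yxje jbulh gaerh
Hunk 5: at line 3 remove [ncoya,wqej] add [kdi] -> 13 lines: xfd nevok ads kdi kxe ogq icg rihmv cyb xokn yxje jbulh gaerh
Final line count: 13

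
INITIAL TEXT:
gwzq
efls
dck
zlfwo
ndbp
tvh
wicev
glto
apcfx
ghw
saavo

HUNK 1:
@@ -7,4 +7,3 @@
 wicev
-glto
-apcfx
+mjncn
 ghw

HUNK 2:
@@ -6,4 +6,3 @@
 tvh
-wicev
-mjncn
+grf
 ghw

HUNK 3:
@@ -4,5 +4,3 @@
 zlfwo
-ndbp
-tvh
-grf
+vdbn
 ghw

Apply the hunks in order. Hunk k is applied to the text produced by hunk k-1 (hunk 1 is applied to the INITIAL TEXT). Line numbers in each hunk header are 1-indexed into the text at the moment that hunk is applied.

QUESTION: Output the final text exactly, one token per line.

Hunk 1: at line 7 remove [glto,apcfx] add [mjncn] -> 10 lines: gwzq efls dck zlfwo ndbp tvh wicev mjncn ghw saavo
Hunk 2: at line 6 remove [wicev,mjncn] add [grf] -> 9 lines: gwzq efls dck zlfwo ndbp tvh grf ghw saavo
Hunk 3: at line 4 remove [ndbp,tvh,grf] add [vdbn] -> 7 lines: gwzq efls dck zlfwo vdbn ghw saavo

Answer: gwzq
efls
dck
zlfwo
vdbn
ghw
saavo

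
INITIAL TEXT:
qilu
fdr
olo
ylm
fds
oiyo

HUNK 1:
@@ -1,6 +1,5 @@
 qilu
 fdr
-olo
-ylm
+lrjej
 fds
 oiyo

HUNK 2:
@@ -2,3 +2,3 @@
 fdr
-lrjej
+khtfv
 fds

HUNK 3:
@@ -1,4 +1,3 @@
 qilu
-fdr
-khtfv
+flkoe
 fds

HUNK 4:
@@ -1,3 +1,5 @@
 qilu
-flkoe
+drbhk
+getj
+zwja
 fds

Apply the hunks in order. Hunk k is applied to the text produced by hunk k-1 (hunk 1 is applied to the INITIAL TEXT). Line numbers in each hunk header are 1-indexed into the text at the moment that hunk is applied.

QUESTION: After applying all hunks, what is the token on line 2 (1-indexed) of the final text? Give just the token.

Hunk 1: at line 1 remove [olo,ylm] add [lrjej] -> 5 lines: qilu fdr lrjej fds oiyo
Hunk 2: at line 2 remove [lrjej] add [khtfv] -> 5 lines: qilu fdr khtfv fds oiyo
Hunk 3: at line 1 remove [fdr,khtfv] add [flkoe] -> 4 lines: qilu flkoe fds oiyo
Hunk 4: at line 1 remove [flkoe] add [drbhk,getj,zwja] -> 6 lines: qilu drbhk getj zwja fds oiyo
Final line 2: drbhk

Answer: drbhk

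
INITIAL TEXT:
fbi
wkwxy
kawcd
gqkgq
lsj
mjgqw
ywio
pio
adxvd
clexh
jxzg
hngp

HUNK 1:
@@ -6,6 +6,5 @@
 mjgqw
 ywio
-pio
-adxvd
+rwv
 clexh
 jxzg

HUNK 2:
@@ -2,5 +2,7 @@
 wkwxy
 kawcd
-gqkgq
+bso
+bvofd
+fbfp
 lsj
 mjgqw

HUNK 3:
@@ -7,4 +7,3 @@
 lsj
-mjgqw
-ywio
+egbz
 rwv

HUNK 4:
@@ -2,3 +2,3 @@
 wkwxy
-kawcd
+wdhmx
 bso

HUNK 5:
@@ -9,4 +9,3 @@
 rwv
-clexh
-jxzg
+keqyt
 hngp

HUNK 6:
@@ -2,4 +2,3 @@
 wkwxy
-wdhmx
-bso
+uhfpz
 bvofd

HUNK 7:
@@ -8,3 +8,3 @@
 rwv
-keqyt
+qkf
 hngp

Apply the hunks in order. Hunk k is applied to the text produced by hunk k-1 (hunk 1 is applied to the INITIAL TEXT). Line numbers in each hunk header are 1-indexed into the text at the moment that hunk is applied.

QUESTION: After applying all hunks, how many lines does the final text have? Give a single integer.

Hunk 1: at line 6 remove [pio,adxvd] add [rwv] -> 11 lines: fbi wkwxy kawcd gqkgq lsj mjgqw ywio rwv clexh jxzg hngp
Hunk 2: at line 2 remove [gqkgq] add [bso,bvofd,fbfp] -> 13 lines: fbi wkwxy kawcd bso bvofd fbfp lsj mjgqw ywio rwv clexh jxzg hngp
Hunk 3: at line 7 remove [mjgqw,ywio] add [egbz] -> 12 lines: fbi wkwxy kawcd bso bvofd fbfp lsj egbz rwv clexh jxzg hngp
Hunk 4: at line 2 remove [kawcd] add [wdhmx] -> 12 lines: fbi wkwxy wdhmx bso bvofd fbfp lsj egbz rwv clexh jxzg hngp
Hunk 5: at line 9 remove [clexh,jxzg] add [keqyt] -> 11 lines: fbi wkwxy wdhmx bso bvofd fbfp lsj egbz rwv keqyt hngp
Hunk 6: at line 2 remove [wdhmx,bso] add [uhfpz] -> 10 lines: fbi wkwxy uhfpz bvofd fbfp lsj egbz rwv keqyt hngp
Hunk 7: at line 8 remove [keqyt] add [qkf] -> 10 lines: fbi wkwxy uhfpz bvofd fbfp lsj egbz rwv qkf hngp
Final line count: 10

Answer: 10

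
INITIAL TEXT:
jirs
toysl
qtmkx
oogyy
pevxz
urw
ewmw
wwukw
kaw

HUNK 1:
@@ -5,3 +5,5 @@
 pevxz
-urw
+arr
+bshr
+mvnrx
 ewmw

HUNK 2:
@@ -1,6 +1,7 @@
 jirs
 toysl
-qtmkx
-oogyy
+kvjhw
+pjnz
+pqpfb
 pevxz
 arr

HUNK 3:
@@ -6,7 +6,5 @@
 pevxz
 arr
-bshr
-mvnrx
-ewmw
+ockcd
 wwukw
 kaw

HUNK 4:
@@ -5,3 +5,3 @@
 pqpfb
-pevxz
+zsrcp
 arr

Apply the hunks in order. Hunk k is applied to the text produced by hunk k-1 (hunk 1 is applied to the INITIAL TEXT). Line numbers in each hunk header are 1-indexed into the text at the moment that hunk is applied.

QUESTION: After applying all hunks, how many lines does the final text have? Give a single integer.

Answer: 10

Derivation:
Hunk 1: at line 5 remove [urw] add [arr,bshr,mvnrx] -> 11 lines: jirs toysl qtmkx oogyy pevxz arr bshr mvnrx ewmw wwukw kaw
Hunk 2: at line 1 remove [qtmkx,oogyy] add [kvjhw,pjnz,pqpfb] -> 12 lines: jirs toysl kvjhw pjnz pqpfb pevxz arr bshr mvnrx ewmw wwukw kaw
Hunk 3: at line 6 remove [bshr,mvnrx,ewmw] add [ockcd] -> 10 lines: jirs toysl kvjhw pjnz pqpfb pevxz arr ockcd wwukw kaw
Hunk 4: at line 5 remove [pevxz] add [zsrcp] -> 10 lines: jirs toysl kvjhw pjnz pqpfb zsrcp arr ockcd wwukw kaw
Final line count: 10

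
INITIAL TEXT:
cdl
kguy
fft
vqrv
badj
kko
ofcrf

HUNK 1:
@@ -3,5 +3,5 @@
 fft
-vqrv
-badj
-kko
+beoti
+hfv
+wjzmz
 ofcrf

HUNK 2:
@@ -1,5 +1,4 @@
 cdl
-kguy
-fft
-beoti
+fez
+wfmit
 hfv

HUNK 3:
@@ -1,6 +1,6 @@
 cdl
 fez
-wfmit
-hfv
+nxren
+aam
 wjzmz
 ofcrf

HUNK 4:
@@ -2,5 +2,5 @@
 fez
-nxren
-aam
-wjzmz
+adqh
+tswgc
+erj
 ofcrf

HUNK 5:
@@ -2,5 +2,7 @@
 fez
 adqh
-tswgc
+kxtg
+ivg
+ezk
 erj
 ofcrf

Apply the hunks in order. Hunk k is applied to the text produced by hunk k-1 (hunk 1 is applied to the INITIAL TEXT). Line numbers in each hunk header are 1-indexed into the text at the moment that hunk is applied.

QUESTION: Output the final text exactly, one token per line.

Answer: cdl
fez
adqh
kxtg
ivg
ezk
erj
ofcrf

Derivation:
Hunk 1: at line 3 remove [vqrv,badj,kko] add [beoti,hfv,wjzmz] -> 7 lines: cdl kguy fft beoti hfv wjzmz ofcrf
Hunk 2: at line 1 remove [kguy,fft,beoti] add [fez,wfmit] -> 6 lines: cdl fez wfmit hfv wjzmz ofcrf
Hunk 3: at line 1 remove [wfmit,hfv] add [nxren,aam] -> 6 lines: cdl fez nxren aam wjzmz ofcrf
Hunk 4: at line 2 remove [nxren,aam,wjzmz] add [adqh,tswgc,erj] -> 6 lines: cdl fez adqh tswgc erj ofcrf
Hunk 5: at line 2 remove [tswgc] add [kxtg,ivg,ezk] -> 8 lines: cdl fez adqh kxtg ivg ezk erj ofcrf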